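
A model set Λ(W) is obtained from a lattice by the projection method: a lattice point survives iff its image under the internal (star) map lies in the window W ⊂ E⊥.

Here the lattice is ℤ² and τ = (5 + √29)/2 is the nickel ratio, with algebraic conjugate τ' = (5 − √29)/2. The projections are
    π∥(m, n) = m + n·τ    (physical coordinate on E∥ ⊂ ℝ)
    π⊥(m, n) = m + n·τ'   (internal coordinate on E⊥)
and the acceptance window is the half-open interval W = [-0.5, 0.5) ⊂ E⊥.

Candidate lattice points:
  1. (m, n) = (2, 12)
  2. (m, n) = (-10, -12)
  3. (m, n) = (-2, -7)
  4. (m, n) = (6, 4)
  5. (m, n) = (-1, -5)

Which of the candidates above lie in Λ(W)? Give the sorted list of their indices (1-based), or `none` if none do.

Compute τ' = (5−√29)/2 = -0.1926, so π⊥(m,n) = m -0.1926·n.
candidate 1: (m,n)=(2,12) → π∥ = 2+12·τ ≈ 64.3110, π⊥ = 2+12·τ' ≈ -0.3110 ∈ [-0.5, 0.5) ⇒ IN Λ
candidate 2: (m,n)=(-10,-12) → π∥ = -10-12·τ ≈ -72.3110, π⊥ = -10-12·τ' ≈ -7.6890 ∉ [-0.5, 0.5) ⇒ out
candidate 3: (m,n)=(-2,-7) → π∥ = -2-7·τ ≈ -38.3481, π⊥ = -2-7·τ' ≈ -0.6519 ∉ [-0.5, 0.5) ⇒ out
candidate 4: (m,n)=(6,4) → π∥ = 6+4·τ ≈ 26.7703, π⊥ = 6+4·τ' ≈ 5.2297 ∉ [-0.5, 0.5) ⇒ out
candidate 5: (m,n)=(-1,-5) → π∥ = -1-5·τ ≈ -26.9629, π⊥ = -1-5·τ' ≈ -0.0371 ∈ [-0.5, 0.5) ⇒ IN Λ

1, 5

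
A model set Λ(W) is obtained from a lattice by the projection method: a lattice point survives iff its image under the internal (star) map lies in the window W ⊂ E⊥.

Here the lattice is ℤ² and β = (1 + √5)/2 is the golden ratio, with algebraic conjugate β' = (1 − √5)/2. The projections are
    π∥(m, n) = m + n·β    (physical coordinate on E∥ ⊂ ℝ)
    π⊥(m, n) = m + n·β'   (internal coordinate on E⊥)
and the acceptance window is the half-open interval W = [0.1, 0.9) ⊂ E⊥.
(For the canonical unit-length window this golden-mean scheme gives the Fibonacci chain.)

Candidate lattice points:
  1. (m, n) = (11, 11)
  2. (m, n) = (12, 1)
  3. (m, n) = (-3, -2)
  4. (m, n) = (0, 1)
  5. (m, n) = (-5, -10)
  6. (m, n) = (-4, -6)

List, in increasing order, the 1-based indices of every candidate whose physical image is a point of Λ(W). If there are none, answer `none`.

none

Numerically β ≈ 1.618034 and β' = −1/β ≈ -0.618034.
[1] lift (11,11): star map gives 4.201626; window check 0.1 ≤ 4.201626 < 0.9 is false → out
[2] lift (12,1): star map gives 11.381966; window check 0.1 ≤ 11.381966 < 0.9 is false → out
[3] lift (-3,-2): star map gives -1.763932; window check 0.1 ≤ -1.763932 < 0.9 is false → out
[4] lift (0,1): star map gives -0.618034; window check 0.1 ≤ -0.618034 < 0.9 is false → out
[5] lift (-5,-10): star map gives 1.180340; window check 0.1 ≤ 1.180340 < 0.9 is false → out
[6] lift (-4,-6): star map gives -0.291796; window check 0.1 ≤ -0.291796 < 0.9 is false → out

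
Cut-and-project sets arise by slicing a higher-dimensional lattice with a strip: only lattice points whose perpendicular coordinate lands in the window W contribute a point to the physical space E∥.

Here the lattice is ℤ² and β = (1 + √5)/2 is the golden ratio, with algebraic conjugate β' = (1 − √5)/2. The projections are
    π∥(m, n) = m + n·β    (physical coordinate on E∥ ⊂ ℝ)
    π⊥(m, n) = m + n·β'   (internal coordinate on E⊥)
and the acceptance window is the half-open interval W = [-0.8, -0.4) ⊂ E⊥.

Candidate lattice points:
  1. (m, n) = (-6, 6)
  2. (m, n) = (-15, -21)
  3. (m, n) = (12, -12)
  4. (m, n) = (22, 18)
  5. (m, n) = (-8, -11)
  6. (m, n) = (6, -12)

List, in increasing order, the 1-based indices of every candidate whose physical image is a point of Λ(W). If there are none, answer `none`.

Compute β' = (1−√5)/2 = -0.618034, so π⊥(m,n) = m -0.618034·n.
candidate 1: (m,n)=(-6,6) → π∥ = -6+6·β ≈ 3.708204, π⊥ = -6+6·β' ≈ -9.708204 ∉ [-0.8, -0.4) ⇒ out
candidate 2: (m,n)=(-15,-21) → π∥ = -15-21·β ≈ -48.978714, π⊥ = -15-21·β' ≈ -2.021286 ∉ [-0.8, -0.4) ⇒ out
candidate 3: (m,n)=(12,-12) → π∥ = 12-12·β ≈ -7.416408, π⊥ = 12-12·β' ≈ 19.416408 ∉ [-0.8, -0.4) ⇒ out
candidate 4: (m,n)=(22,18) → π∥ = 22+18·β ≈ 51.124612, π⊥ = 22+18·β' ≈ 10.875388 ∉ [-0.8, -0.4) ⇒ out
candidate 5: (m,n)=(-8,-11) → π∥ = -8-11·β ≈ -25.798374, π⊥ = -8-11·β' ≈ -1.201626 ∉ [-0.8, -0.4) ⇒ out
candidate 6: (m,n)=(6,-12) → π∥ = 6-12·β ≈ -13.416408, π⊥ = 6-12·β' ≈ 13.416408 ∉ [-0.8, -0.4) ⇒ out

none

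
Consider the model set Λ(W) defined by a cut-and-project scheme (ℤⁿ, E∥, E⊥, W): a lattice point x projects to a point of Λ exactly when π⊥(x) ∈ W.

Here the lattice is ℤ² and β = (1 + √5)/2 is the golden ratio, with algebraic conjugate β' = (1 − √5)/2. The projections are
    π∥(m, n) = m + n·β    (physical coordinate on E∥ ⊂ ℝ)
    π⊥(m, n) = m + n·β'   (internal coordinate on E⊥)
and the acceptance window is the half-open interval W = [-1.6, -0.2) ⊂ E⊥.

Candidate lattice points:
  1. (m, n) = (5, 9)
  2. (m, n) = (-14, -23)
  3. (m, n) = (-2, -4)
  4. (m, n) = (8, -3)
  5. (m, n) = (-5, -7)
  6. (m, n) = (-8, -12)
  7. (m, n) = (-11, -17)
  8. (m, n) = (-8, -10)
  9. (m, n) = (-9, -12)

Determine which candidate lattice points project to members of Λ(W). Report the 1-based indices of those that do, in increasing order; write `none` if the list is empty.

1, 5, 6, 7, 9

Numerically β ≈ 1.618034 and β' = −1/β ≈ -0.618034.
#1 (5,9): internal coord 5 + (9)·β' = -0.562306; -0.562306 ∈ [-1.6, -0.2) → IN Λ
#2 (-14,-23): internal coord -14 + (-23)·β' = +0.214782; +0.214782 ∉ [-1.6, -0.2) → out
#3 (-2,-4): internal coord -2 + (-4)·β' = +0.472136; +0.472136 ∉ [-1.6, -0.2) → out
#4 (8,-3): internal coord 8 + (-3)·β' = +9.854102; +9.854102 ∉ [-1.6, -0.2) → out
#5 (-5,-7): internal coord -5 + (-7)·β' = -0.673762; -0.673762 ∈ [-1.6, -0.2) → IN Λ
#6 (-8,-12): internal coord -8 + (-12)·β' = -0.583592; -0.583592 ∈ [-1.6, -0.2) → IN Λ
#7 (-11,-17): internal coord -11 + (-17)·β' = -0.493422; -0.493422 ∈ [-1.6, -0.2) → IN Λ
#8 (-8,-10): internal coord -8 + (-10)·β' = -1.819660; -1.819660 ∉ [-1.6, -0.2) → out
#9 (-9,-12): internal coord -9 + (-12)·β' = -1.583592; -1.583592 ∈ [-1.6, -0.2) → IN Λ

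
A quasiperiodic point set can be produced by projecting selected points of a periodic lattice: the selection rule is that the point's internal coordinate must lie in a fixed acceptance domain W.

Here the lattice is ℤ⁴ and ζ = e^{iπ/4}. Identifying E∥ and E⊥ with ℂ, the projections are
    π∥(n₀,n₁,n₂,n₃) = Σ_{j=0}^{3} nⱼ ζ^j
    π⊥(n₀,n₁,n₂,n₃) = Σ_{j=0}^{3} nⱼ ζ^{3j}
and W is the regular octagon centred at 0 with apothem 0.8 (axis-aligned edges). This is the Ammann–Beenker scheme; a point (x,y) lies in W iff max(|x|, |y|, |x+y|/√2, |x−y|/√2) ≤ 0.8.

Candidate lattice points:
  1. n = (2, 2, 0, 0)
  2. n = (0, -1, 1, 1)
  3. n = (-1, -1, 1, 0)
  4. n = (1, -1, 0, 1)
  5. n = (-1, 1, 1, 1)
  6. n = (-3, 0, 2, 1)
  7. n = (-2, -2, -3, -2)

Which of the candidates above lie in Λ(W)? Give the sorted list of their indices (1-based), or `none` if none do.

none

With ζ = e^{iπ/4} the internal vectors are ζ^0,ζ^3,ζ^6,ζ^9.
#1 (2, 2, 0, 0): internal (0.5858, 1.4142); octagon support 1.4142 vs apothem 0.8 → ∉ W
#2 (0, -1, 1, 1): internal (1.4142, -1.0000); octagon support 1.7071 vs apothem 0.8 → ∉ W
#3 (-1, -1, 1, 0): internal (-0.2929, -1.7071); octagon support 1.7071 vs apothem 0.8 → ∉ W
#4 (1, -1, 0, 1): internal (2.4142, 0.0000); octagon support 2.4142 vs apothem 0.8 → ∉ W
#5 (-1, 1, 1, 1): internal (-1.0000, 0.4142); octagon support 1.0000 vs apothem 0.8 → ∉ W
#6 (-3, 0, 2, 1): internal (-2.2929, -1.2929); octagon support 2.5355 vs apothem 0.8 → ∉ W
#7 (-2, -2, -3, -2): internal (-2.0000, 0.1716); octagon support 2.0000 vs apothem 0.8 → ∉ W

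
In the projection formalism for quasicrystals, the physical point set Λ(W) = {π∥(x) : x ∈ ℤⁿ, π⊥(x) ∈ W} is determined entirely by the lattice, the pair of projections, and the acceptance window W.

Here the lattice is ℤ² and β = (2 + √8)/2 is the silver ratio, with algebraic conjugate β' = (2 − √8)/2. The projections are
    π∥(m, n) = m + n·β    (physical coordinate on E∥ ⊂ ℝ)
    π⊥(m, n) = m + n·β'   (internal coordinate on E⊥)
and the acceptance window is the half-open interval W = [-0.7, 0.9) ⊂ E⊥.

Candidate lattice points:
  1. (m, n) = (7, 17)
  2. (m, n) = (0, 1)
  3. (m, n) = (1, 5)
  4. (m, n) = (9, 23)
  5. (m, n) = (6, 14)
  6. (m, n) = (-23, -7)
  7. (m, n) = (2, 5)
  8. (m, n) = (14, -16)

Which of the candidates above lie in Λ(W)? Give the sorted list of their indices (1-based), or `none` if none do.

Compute β' = (2−√8)/2 = -0.414214, so π⊥(m,n) = m -0.414214·n.
#1 (7,17): internal coord 7 + (17)·β' = -0.041631; -0.041631 ∈ [-0.7, 0.9) → IN Λ
#2 (0,1): internal coord 0 + (1)·β' = -0.414214; -0.414214 ∈ [-0.7, 0.9) → IN Λ
#3 (1,5): internal coord 1 + (5)·β' = -1.071068; -1.071068 ∉ [-0.7, 0.9) → out
#4 (9,23): internal coord 9 + (23)·β' = -0.526912; -0.526912 ∈ [-0.7, 0.9) → IN Λ
#5 (6,14): internal coord 6 + (14)·β' = +0.201010; +0.201010 ∈ [-0.7, 0.9) → IN Λ
#6 (-23,-7): internal coord -23 + (-7)·β' = -20.100505; -20.100505 ∉ [-0.7, 0.9) → out
#7 (2,5): internal coord 2 + (5)·β' = -0.071068; -0.071068 ∈ [-0.7, 0.9) → IN Λ
#8 (14,-16): internal coord 14 + (-16)·β' = +20.627417; +20.627417 ∉ [-0.7, 0.9) → out

1, 2, 4, 5, 7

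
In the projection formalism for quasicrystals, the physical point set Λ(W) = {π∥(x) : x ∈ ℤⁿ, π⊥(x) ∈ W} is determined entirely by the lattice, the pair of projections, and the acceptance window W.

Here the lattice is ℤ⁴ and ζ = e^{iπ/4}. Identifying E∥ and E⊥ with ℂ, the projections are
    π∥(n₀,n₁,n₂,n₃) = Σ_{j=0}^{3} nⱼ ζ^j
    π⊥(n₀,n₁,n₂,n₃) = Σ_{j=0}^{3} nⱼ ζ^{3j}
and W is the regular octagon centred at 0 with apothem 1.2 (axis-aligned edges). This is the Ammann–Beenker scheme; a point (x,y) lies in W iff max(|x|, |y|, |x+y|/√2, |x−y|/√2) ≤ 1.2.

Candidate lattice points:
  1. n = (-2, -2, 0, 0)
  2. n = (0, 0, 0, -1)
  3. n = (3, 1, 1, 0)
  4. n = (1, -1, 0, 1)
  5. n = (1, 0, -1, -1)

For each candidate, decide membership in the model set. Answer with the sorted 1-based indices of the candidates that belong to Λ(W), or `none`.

π⊥(n) = n₀ + n₁ζ³ + n₂ζ⁶ + n₃ζ⁹ where ζ = e^{iπ/4}.
candidate 1: n = (-2, -2, 0, 0) → π⊥ ≈ (-0.585786, -1.414214); max(|x|,|y|,|x±y|/√2) = 1.414214 > 1.2 ⇒ ∉ W
candidate 2: n = (0, 0, 0, -1) → π⊥ ≈ (-0.707107, -0.707107); max(|x|,|y|,|x±y|/√2) = 1.000000 ≤ 1.2 ⇒ ∈ W
candidate 3: n = (3, 1, 1, 0) → π⊥ ≈ (+2.292893, -0.292893); max(|x|,|y|,|x±y|/√2) = 2.292893 > 1.2 ⇒ ∉ W
candidate 4: n = (1, -1, 0, 1) → π⊥ ≈ (+2.414214, +0.000000); max(|x|,|y|,|x±y|/√2) = 2.414214 > 1.2 ⇒ ∉ W
candidate 5: n = (1, 0, -1, -1) → π⊥ ≈ (+0.292893, +0.292893); max(|x|,|y|,|x±y|/√2) = 0.414214 ≤ 1.2 ⇒ ∈ W

2, 5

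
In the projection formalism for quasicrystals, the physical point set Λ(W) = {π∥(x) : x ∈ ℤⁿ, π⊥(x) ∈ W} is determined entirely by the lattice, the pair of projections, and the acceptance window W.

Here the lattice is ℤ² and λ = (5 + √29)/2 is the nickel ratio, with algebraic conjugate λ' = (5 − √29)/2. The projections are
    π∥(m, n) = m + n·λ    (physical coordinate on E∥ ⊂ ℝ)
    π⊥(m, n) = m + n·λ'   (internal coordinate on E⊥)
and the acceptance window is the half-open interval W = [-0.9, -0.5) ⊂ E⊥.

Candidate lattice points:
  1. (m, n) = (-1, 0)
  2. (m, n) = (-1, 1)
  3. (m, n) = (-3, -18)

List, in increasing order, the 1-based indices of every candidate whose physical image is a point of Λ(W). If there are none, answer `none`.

Numerically λ ≈ 5.1926 and λ' = −1/λ ≈ -0.1926.
#1 (-1,0): internal coord -1 + (0)·λ' = -1.0000; -1.0000 ∉ [-0.9, -0.5) → out
#2 (-1,1): internal coord -1 + (1)·λ' = -1.1926; -1.1926 ∉ [-0.9, -0.5) → out
#3 (-3,-18): internal coord -3 + (-18)·λ' = +0.4665; +0.4665 ∉ [-0.9, -0.5) → out

none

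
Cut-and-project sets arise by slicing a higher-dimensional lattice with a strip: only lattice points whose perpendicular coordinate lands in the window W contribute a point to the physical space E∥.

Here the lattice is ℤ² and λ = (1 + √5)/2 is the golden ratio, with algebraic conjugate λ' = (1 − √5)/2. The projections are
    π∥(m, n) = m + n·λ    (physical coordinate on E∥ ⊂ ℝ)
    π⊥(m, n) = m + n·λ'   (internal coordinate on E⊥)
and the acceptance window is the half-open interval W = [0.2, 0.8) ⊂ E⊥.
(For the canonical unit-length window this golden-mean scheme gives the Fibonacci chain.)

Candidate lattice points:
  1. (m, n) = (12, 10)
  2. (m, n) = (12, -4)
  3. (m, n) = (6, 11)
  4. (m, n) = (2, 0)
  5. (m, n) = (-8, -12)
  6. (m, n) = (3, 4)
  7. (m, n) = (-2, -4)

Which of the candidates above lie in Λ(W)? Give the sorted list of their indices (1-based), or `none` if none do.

6, 7

Numerically λ ≈ 1.618034 and λ' = −1/λ ≈ -0.618034.
candidate 1: (m,n)=(12,10) → π∥ = 12+10·λ ≈ 28.180340, π⊥ = 12+10·λ' ≈ 5.819660 ∉ [0.2, 0.8) ⇒ out
candidate 2: (m,n)=(12,-4) → π∥ = 12-4·λ ≈ 5.527864, π⊥ = 12-4·λ' ≈ 14.472136 ∉ [0.2, 0.8) ⇒ out
candidate 3: (m,n)=(6,11) → π∥ = 6+11·λ ≈ 23.798374, π⊥ = 6+11·λ' ≈ -0.798374 ∉ [0.2, 0.8) ⇒ out
candidate 4: (m,n)=(2,0) → π∥ = 2+0·λ ≈ 2.000000, π⊥ = 2+0·λ' ≈ 2.000000 ∉ [0.2, 0.8) ⇒ out
candidate 5: (m,n)=(-8,-12) → π∥ = -8-12·λ ≈ -27.416408, π⊥ = -8-12·λ' ≈ -0.583592 ∉ [0.2, 0.8) ⇒ out
candidate 6: (m,n)=(3,4) → π∥ = 3+4·λ ≈ 9.472136, π⊥ = 3+4·λ' ≈ 0.527864 ∈ [0.2, 0.8) ⇒ IN Λ
candidate 7: (m,n)=(-2,-4) → π∥ = -2-4·λ ≈ -8.472136, π⊥ = -2-4·λ' ≈ 0.472136 ∈ [0.2, 0.8) ⇒ IN Λ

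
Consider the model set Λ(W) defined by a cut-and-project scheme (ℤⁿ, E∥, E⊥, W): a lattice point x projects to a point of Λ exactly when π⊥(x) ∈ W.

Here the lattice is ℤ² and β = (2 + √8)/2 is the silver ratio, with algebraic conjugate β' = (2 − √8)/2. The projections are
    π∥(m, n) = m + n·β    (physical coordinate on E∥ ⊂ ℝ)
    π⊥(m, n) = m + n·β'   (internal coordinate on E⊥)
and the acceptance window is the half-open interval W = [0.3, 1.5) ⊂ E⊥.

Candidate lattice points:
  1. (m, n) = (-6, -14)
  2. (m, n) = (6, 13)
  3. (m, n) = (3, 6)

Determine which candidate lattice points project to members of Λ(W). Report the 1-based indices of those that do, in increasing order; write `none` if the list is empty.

2, 3

Numerically β ≈ 2.414214 and β' = −1/β ≈ -0.414214.
[1] lift (-6,-14): star map gives -0.201010; window check 0.3 ≤ -0.201010 < 1.5 is false → out
[2] lift (6,13): star map gives 0.615224; window check 0.3 ≤ 0.615224 < 1.5 is true → IN Λ
[3] lift (3,6): star map gives 0.514719; window check 0.3 ≤ 0.514719 < 1.5 is true → IN Λ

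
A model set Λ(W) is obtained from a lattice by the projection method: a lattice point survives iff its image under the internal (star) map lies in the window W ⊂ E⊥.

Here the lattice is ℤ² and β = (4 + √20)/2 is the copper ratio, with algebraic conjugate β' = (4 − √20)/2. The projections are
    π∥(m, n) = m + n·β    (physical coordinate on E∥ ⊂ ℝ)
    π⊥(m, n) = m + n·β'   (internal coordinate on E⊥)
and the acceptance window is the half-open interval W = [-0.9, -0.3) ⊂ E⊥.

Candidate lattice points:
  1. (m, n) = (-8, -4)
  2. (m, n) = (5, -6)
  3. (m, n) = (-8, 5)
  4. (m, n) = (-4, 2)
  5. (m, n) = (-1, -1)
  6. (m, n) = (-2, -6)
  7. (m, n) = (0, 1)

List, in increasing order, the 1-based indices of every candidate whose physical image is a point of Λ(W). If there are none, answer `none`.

5, 6

β' = (4−√20)/2 ≈ -0.2361.
[1] lift (-8,-4): star map gives -7.0557; window check -0.9 ≤ -7.0557 < -0.3 is false → out
[2] lift (5,-6): star map gives 6.4164; window check -0.9 ≤ 6.4164 < -0.3 is false → out
[3] lift (-8,5): star map gives -9.1803; window check -0.9 ≤ -9.1803 < -0.3 is false → out
[4] lift (-4,2): star map gives -4.4721; window check -0.9 ≤ -4.4721 < -0.3 is false → out
[5] lift (-1,-1): star map gives -0.7639; window check -0.9 ≤ -0.7639 < -0.3 is true → IN Λ
[6] lift (-2,-6): star map gives -0.5836; window check -0.9 ≤ -0.5836 < -0.3 is true → IN Λ
[7] lift (0,1): star map gives -0.2361; window check -0.9 ≤ -0.2361 < -0.3 is false → out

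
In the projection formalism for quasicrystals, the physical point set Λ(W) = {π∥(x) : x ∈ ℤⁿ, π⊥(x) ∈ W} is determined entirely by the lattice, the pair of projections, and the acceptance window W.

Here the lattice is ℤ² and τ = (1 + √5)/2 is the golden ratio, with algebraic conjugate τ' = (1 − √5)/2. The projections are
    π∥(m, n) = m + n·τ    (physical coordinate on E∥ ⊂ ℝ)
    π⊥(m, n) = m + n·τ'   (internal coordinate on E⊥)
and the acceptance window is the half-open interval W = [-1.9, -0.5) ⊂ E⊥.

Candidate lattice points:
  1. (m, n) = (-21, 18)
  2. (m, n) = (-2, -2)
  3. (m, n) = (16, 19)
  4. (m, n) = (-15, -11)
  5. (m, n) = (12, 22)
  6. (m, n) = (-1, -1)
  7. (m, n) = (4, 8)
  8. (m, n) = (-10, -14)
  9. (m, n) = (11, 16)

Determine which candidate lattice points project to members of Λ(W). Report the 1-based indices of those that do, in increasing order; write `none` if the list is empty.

2, 5, 7, 8

Compute τ' = (1−√5)/2 = -0.618034, so π⊥(m,n) = m -0.618034·n.
[1] lift (-21,18): star map gives -32.124612; window check -1.9 ≤ -32.124612 < -0.5 is false → out
[2] lift (-2,-2): star map gives -0.763932; window check -1.9 ≤ -0.763932 < -0.5 is true → IN Λ
[3] lift (16,19): star map gives 4.257354; window check -1.9 ≤ 4.257354 < -0.5 is false → out
[4] lift (-15,-11): star map gives -8.201626; window check -1.9 ≤ -8.201626 < -0.5 is false → out
[5] lift (12,22): star map gives -1.596748; window check -1.9 ≤ -1.596748 < -0.5 is true → IN Λ
[6] lift (-1,-1): star map gives -0.381966; window check -1.9 ≤ -0.381966 < -0.5 is false → out
[7] lift (4,8): star map gives -0.944272; window check -1.9 ≤ -0.944272 < -0.5 is true → IN Λ
[8] lift (-10,-14): star map gives -1.347524; window check -1.9 ≤ -1.347524 < -0.5 is true → IN Λ
[9] lift (11,16): star map gives 1.111456; window check -1.9 ≤ 1.111456 < -0.5 is false → out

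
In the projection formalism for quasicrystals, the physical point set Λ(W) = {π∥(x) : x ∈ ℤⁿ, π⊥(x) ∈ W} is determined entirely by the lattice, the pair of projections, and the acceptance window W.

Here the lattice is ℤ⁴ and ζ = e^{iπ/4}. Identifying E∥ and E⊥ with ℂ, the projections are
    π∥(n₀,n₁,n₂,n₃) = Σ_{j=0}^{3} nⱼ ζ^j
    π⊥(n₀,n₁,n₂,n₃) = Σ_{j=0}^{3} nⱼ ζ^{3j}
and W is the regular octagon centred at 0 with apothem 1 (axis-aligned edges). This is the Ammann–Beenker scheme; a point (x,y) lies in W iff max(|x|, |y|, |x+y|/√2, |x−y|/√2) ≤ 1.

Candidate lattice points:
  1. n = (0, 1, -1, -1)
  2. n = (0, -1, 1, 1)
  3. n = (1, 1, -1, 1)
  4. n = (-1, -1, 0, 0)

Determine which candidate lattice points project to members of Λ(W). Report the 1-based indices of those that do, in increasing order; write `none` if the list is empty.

With ζ = e^{iπ/4} the internal vectors are ζ^0,ζ^3,ζ^6,ζ^9.
#1 (0, 1, -1, -1): internal (-1.4142, 1.0000); octagon support 1.7071 vs apothem 1 → ∉ W
#2 (0, -1, 1, 1): internal (1.4142, -1.0000); octagon support 1.7071 vs apothem 1 → ∉ W
#3 (1, 1, -1, 1): internal (1.0000, 2.4142); octagon support 2.4142 vs apothem 1 → ∉ W
#4 (-1, -1, 0, 0): internal (-0.2929, -0.7071); octagon support 0.7071 vs apothem 1 → ∈ W

4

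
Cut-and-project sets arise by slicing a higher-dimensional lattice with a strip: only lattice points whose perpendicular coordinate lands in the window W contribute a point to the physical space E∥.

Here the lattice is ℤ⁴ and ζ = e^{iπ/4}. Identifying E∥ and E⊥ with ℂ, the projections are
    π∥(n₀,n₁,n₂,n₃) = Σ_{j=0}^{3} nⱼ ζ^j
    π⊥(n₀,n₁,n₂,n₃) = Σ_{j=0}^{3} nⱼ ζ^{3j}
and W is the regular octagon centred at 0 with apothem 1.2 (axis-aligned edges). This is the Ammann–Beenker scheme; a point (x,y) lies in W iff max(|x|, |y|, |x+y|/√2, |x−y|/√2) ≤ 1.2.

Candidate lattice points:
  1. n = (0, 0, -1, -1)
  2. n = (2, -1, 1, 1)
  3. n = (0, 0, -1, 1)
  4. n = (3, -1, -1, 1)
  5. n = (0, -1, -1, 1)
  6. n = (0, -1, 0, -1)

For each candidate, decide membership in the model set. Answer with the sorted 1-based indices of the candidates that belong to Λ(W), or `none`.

π⊥(n) = n₀ + n₁ζ³ + n₂ζ⁶ + n₃ζ⁹ where ζ = e^{iπ/4}.
candidate 1: n = (0, 0, -1, -1) → π⊥ ≈ (-0.70711, +0.29289); max(|x|,|y|,|x±y|/√2) = 0.70711 ≤ 1.2 ⇒ ∈ W
candidate 2: n = (2, -1, 1, 1) → π⊥ ≈ (+3.41421, -1.00000); max(|x|,|y|,|x±y|/√2) = 3.41421 > 1.2 ⇒ ∉ W
candidate 3: n = (0, 0, -1, 1) → π⊥ ≈ (+0.70711, +1.70711); max(|x|,|y|,|x±y|/√2) = 1.70711 > 1.2 ⇒ ∉ W
candidate 4: n = (3, -1, -1, 1) → π⊥ ≈ (+4.41421, +1.00000); max(|x|,|y|,|x±y|/√2) = 4.41421 > 1.2 ⇒ ∉ W
candidate 5: n = (0, -1, -1, 1) → π⊥ ≈ (+1.41421, +1.00000); max(|x|,|y|,|x±y|/√2) = 1.70711 > 1.2 ⇒ ∉ W
candidate 6: n = (0, -1, 0, -1) → π⊥ ≈ (+0.00000, -1.41421); max(|x|,|y|,|x±y|/√2) = 1.41421 > 1.2 ⇒ ∉ W

1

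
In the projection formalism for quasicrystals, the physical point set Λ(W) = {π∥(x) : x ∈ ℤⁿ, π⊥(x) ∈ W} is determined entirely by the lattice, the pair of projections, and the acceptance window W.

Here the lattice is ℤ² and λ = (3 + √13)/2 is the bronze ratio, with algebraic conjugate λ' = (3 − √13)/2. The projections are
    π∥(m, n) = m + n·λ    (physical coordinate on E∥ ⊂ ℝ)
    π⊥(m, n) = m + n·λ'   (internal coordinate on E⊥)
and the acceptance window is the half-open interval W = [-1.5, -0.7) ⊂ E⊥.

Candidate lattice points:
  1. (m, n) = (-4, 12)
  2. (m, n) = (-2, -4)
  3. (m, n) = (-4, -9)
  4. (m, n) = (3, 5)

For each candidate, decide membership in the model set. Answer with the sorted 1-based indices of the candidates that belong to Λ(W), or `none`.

2, 3

Compute λ' = (3−√13)/2 = -0.3028, so π⊥(m,n) = m -0.3028·n.
[1] lift (-4,12): star map gives -7.6333; window check -1.5 ≤ -7.6333 < -0.7 is false → out
[2] lift (-2,-4): star map gives -0.7889; window check -1.5 ≤ -0.7889 < -0.7 is true → IN Λ
[3] lift (-4,-9): star map gives -1.2750; window check -1.5 ≤ -1.2750 < -0.7 is true → IN Λ
[4] lift (3,5): star map gives 1.4861; window check -1.5 ≤ 1.4861 < -0.7 is false → out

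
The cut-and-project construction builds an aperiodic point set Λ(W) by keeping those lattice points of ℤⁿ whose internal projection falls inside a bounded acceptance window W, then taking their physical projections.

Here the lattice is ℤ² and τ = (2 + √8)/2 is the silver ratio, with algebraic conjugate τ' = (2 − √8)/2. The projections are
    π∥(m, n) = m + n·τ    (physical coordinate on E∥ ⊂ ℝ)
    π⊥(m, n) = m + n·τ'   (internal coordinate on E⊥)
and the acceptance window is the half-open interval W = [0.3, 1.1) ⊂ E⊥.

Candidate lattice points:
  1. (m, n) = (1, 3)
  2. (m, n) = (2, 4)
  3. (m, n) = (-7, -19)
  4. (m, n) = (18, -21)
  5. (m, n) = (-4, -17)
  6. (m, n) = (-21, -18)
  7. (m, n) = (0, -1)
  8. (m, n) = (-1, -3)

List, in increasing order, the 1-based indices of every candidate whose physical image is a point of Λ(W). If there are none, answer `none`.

Compute τ' = (2−√8)/2 = -0.414214, so π⊥(m,n) = m -0.414214·n.
[1] lift (1,3): star map gives -0.242641; window check 0.3 ≤ -0.242641 < 1.1 is false → out
[2] lift (2,4): star map gives 0.343146; window check 0.3 ≤ 0.343146 < 1.1 is true → IN Λ
[3] lift (-7,-19): star map gives 0.870058; window check 0.3 ≤ 0.870058 < 1.1 is true → IN Λ
[4] lift (18,-21): star map gives 26.698485; window check 0.3 ≤ 26.698485 < 1.1 is false → out
[5] lift (-4,-17): star map gives 3.041631; window check 0.3 ≤ 3.041631 < 1.1 is false → out
[6] lift (-21,-18): star map gives -13.544156; window check 0.3 ≤ -13.544156 < 1.1 is false → out
[7] lift (0,-1): star map gives 0.414214; window check 0.3 ≤ 0.414214 < 1.1 is true → IN Λ
[8] lift (-1,-3): star map gives 0.242641; window check 0.3 ≤ 0.242641 < 1.1 is false → out

2, 3, 7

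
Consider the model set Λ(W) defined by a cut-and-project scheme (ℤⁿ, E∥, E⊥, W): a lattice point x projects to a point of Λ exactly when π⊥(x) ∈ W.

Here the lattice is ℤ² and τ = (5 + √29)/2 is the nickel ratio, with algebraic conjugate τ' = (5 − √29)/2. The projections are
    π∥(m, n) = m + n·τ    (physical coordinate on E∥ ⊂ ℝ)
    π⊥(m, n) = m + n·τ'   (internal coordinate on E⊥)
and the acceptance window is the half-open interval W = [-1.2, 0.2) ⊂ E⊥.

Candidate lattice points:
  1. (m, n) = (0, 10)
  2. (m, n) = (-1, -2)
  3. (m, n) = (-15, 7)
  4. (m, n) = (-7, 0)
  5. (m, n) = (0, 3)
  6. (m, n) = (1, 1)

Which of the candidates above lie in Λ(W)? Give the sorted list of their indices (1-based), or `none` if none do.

2, 5

Compute τ' = (5−√29)/2 = -0.19258, so π⊥(m,n) = m -0.19258·n.
[1] lift (0,10): star map gives -1.92582; window check -1.2 ≤ -1.92582 < 0.2 is false → out
[2] lift (-1,-2): star map gives -0.61484; window check -1.2 ≤ -0.61484 < 0.2 is true → IN Λ
[3] lift (-15,7): star map gives -16.34808; window check -1.2 ≤ -16.34808 < 0.2 is false → out
[4] lift (-7,0): star map gives -7.00000; window check -1.2 ≤ -7.00000 < 0.2 is false → out
[5] lift (0,3): star map gives -0.57775; window check -1.2 ≤ -0.57775 < 0.2 is true → IN Λ
[6] lift (1,1): star map gives 0.80742; window check -1.2 ≤ 0.80742 < 0.2 is false → out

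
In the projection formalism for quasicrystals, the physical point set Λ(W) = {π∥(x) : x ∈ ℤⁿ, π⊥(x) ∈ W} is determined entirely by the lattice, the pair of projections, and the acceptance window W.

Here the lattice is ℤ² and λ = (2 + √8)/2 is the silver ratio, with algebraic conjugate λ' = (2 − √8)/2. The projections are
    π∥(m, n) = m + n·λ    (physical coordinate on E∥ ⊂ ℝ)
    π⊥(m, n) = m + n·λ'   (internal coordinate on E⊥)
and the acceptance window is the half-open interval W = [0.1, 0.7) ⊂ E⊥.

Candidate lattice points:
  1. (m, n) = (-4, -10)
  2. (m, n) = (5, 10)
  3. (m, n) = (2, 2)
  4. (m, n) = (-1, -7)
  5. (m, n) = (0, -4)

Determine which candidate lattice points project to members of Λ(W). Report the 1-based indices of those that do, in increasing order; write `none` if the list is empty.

Numerically λ ≈ 2.4142 and λ' = −1/λ ≈ -0.4142.
[1] lift (-4,-10): star map gives 0.1421; window check 0.1 ≤ 0.1421 < 0.7 is true → IN Λ
[2] lift (5,10): star map gives 0.8579; window check 0.1 ≤ 0.8579 < 0.7 is false → out
[3] lift (2,2): star map gives 1.1716; window check 0.1 ≤ 1.1716 < 0.7 is false → out
[4] lift (-1,-7): star map gives 1.8995; window check 0.1 ≤ 1.8995 < 0.7 is false → out
[5] lift (0,-4): star map gives 1.6569; window check 0.1 ≤ 1.6569 < 0.7 is false → out

1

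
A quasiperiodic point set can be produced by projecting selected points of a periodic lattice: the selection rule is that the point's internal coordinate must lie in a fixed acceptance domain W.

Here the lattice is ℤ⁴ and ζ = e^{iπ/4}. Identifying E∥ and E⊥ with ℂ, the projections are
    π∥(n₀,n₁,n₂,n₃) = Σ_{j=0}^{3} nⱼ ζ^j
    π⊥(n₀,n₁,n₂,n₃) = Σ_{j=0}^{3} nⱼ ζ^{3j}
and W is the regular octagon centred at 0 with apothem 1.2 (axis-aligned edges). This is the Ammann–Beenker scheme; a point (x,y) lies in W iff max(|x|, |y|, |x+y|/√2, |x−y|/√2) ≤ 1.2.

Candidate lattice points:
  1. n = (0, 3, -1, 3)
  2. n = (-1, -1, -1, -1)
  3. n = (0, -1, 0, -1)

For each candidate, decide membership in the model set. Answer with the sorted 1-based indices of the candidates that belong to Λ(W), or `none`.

2

With ζ = e^{iπ/4} the internal vectors are ζ^0,ζ^3,ζ^6,ζ^9.
#1 (0, 3, -1, 3): internal (0.0000, 5.2426); octagon support 5.2426 vs apothem 1.2 → ∉ W
#2 (-1, -1, -1, -1): internal (-1.0000, -0.4142); octagon support 1.0000 vs apothem 1.2 → ∈ W
#3 (0, -1, 0, -1): internal (0.0000, -1.4142); octagon support 1.4142 vs apothem 1.2 → ∉ W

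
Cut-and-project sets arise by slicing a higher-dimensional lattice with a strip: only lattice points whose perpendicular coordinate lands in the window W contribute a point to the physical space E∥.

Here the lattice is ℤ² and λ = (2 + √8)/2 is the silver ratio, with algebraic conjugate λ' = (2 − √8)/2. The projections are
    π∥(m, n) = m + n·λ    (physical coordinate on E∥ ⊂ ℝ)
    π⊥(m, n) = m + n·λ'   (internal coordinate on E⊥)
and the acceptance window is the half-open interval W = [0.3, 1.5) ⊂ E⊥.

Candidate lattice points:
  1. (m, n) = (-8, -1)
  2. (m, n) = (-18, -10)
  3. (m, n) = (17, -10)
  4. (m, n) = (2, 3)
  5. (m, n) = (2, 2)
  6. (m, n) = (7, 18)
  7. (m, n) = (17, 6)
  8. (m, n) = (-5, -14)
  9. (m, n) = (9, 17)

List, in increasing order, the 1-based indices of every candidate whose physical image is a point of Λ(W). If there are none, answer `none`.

4, 5, 8

λ' = (2−√8)/2 ≈ -0.4142.
#1 (-8,-1): internal coord -8 + (-1)·λ' = -7.5858; -7.5858 ∉ [0.3, 1.5) → out
#2 (-18,-10): internal coord -18 + (-10)·λ' = -13.8579; -13.8579 ∉ [0.3, 1.5) → out
#3 (17,-10): internal coord 17 + (-10)·λ' = +21.1421; +21.1421 ∉ [0.3, 1.5) → out
#4 (2,3): internal coord 2 + (3)·λ' = +0.7574; +0.7574 ∈ [0.3, 1.5) → IN Λ
#5 (2,2): internal coord 2 + (2)·λ' = +1.1716; +1.1716 ∈ [0.3, 1.5) → IN Λ
#6 (7,18): internal coord 7 + (18)·λ' = -0.4558; -0.4558 ∉ [0.3, 1.5) → out
#7 (17,6): internal coord 17 + (6)·λ' = +14.5147; +14.5147 ∉ [0.3, 1.5) → out
#8 (-5,-14): internal coord -5 + (-14)·λ' = +0.7990; +0.7990 ∈ [0.3, 1.5) → IN Λ
#9 (9,17): internal coord 9 + (17)·λ' = +1.9584; +1.9584 ∉ [0.3, 1.5) → out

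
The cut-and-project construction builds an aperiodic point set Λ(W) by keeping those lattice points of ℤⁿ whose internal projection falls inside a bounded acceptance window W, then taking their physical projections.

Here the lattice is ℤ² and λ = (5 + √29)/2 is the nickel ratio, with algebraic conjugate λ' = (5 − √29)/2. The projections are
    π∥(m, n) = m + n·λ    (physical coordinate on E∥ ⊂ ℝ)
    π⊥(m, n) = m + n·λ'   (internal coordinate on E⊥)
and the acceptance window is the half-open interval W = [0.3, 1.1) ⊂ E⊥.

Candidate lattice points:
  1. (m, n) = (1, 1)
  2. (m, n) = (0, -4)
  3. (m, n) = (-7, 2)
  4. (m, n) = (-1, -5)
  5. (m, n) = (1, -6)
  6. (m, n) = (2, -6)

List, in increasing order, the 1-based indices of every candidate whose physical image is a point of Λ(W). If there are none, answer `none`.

Numerically λ ≈ 5.1926 and λ' = −1/λ ≈ -0.1926.
[1] lift (1,1): star map gives 0.8074; window check 0.3 ≤ 0.8074 < 1.1 is true → IN Λ
[2] lift (0,-4): star map gives 0.7703; window check 0.3 ≤ 0.7703 < 1.1 is true → IN Λ
[3] lift (-7,2): star map gives -7.3852; window check 0.3 ≤ -7.3852 < 1.1 is false → out
[4] lift (-1,-5): star map gives -0.0371; window check 0.3 ≤ -0.0371 < 1.1 is false → out
[5] lift (1,-6): star map gives 2.1555; window check 0.3 ≤ 2.1555 < 1.1 is false → out
[6] lift (2,-6): star map gives 3.1555; window check 0.3 ≤ 3.1555 < 1.1 is false → out

1, 2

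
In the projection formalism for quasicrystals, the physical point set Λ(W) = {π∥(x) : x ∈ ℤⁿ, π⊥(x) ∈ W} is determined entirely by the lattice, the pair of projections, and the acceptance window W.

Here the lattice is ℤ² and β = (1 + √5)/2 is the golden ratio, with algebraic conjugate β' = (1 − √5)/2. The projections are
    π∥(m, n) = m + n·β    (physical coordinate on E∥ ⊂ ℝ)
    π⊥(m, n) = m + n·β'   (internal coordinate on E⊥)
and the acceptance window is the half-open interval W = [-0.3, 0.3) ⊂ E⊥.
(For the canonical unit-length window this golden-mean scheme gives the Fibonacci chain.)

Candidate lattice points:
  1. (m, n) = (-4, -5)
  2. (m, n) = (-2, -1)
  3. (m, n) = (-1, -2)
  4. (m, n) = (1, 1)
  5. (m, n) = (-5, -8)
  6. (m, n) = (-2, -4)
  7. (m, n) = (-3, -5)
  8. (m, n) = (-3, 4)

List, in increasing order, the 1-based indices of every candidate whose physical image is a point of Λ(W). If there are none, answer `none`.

3, 5, 7

Numerically β ≈ 1.618034 and β' = −1/β ≈ -0.618034.
candidate 1: (m,n)=(-4,-5) → π∥ = -4-5·β ≈ -12.090170, π⊥ = -4-5·β' ≈ -0.909830 ∉ [-0.3, 0.3) ⇒ out
candidate 2: (m,n)=(-2,-1) → π∥ = -2-1·β ≈ -3.618034, π⊥ = -2-1·β' ≈ -1.381966 ∉ [-0.3, 0.3) ⇒ out
candidate 3: (m,n)=(-1,-2) → π∥ = -1-2·β ≈ -4.236068, π⊥ = -1-2·β' ≈ 0.236068 ∈ [-0.3, 0.3) ⇒ IN Λ
candidate 4: (m,n)=(1,1) → π∥ = 1+1·β ≈ 2.618034, π⊥ = 1+1·β' ≈ 0.381966 ∉ [-0.3, 0.3) ⇒ out
candidate 5: (m,n)=(-5,-8) → π∥ = -5-8·β ≈ -17.944272, π⊥ = -5-8·β' ≈ -0.055728 ∈ [-0.3, 0.3) ⇒ IN Λ
candidate 6: (m,n)=(-2,-4) → π∥ = -2-4·β ≈ -8.472136, π⊥ = -2-4·β' ≈ 0.472136 ∉ [-0.3, 0.3) ⇒ out
candidate 7: (m,n)=(-3,-5) → π∥ = -3-5·β ≈ -11.090170, π⊥ = -3-5·β' ≈ 0.090170 ∈ [-0.3, 0.3) ⇒ IN Λ
candidate 8: (m,n)=(-3,4) → π∥ = -3+4·β ≈ 3.472136, π⊥ = -3+4·β' ≈ -5.472136 ∉ [-0.3, 0.3) ⇒ out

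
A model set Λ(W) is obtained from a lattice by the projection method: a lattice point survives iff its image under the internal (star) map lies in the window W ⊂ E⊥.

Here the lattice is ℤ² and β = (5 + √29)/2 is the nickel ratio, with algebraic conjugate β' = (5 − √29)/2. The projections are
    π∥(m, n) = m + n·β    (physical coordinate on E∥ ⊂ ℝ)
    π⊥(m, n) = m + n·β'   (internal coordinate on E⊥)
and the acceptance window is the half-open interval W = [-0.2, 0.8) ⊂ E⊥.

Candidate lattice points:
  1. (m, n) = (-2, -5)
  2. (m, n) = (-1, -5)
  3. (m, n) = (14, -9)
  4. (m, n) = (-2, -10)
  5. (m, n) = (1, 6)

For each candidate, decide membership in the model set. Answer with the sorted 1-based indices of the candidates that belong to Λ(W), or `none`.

2, 4, 5

Compute β' = (5−√29)/2 = -0.192582, so π⊥(m,n) = m -0.192582·n.
[1] lift (-2,-5): star map gives -1.037088; window check -0.2 ≤ -1.037088 < 0.8 is false → out
[2] lift (-1,-5): star map gives -0.037088; window check -0.2 ≤ -0.037088 < 0.8 is true → IN Λ
[3] lift (14,-9): star map gives 15.733242; window check -0.2 ≤ 15.733242 < 0.8 is false → out
[4] lift (-2,-10): star map gives -0.074176; window check -0.2 ≤ -0.074176 < 0.8 is true → IN Λ
[5] lift (1,6): star map gives -0.155494; window check -0.2 ≤ -0.155494 < 0.8 is true → IN Λ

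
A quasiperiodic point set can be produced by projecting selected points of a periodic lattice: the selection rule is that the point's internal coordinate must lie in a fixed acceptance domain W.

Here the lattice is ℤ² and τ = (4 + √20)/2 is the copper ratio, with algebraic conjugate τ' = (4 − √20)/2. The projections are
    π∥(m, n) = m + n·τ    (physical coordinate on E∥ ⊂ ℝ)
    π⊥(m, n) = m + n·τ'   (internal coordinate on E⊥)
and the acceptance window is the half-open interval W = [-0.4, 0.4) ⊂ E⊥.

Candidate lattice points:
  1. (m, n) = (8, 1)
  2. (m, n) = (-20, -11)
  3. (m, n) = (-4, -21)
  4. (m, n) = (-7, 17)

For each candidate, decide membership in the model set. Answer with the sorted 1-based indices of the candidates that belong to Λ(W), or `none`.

none

τ' = (4−√20)/2 ≈ -0.236068.
#1 (8,1): internal coord 8 + (1)·τ' = +7.763932; +7.763932 ∉ [-0.4, 0.4) → out
#2 (-20,-11): internal coord -20 + (-11)·τ' = -17.403252; -17.403252 ∉ [-0.4, 0.4) → out
#3 (-4,-21): internal coord -4 + (-21)·τ' = +0.957428; +0.957428 ∉ [-0.4, 0.4) → out
#4 (-7,17): internal coord -7 + (17)·τ' = -11.013156; -11.013156 ∉ [-0.4, 0.4) → out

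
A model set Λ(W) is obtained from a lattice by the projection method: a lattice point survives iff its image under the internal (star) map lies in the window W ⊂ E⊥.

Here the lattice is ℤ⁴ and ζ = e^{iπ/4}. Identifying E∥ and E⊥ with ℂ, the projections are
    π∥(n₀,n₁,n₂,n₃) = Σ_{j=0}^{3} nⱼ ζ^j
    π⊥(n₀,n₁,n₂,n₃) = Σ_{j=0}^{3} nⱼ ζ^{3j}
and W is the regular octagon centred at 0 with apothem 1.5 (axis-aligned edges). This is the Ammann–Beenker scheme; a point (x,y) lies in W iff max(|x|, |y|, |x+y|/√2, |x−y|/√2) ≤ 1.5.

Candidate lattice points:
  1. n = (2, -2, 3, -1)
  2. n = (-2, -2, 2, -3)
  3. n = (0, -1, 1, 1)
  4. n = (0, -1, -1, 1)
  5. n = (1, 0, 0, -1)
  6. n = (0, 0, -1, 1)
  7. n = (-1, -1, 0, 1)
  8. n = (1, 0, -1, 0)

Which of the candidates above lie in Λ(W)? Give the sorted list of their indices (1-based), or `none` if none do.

5, 7, 8

Internal map: ζ^{3j} for j=0..3 gives (1,0), (−√2/2,√2/2), (0,−1), (√2/2,√2/2).
candidate 1: n = (2, -2, 3, -1) → π⊥ ≈ (+2.70711, -5.12132); max(|x|,|y|,|x±y|/√2) = 5.53553 > 1.5 ⇒ ∉ W
candidate 2: n = (-2, -2, 2, -3) → π⊥ ≈ (-2.70711, -5.53553); max(|x|,|y|,|x±y|/√2) = 5.82843 > 1.5 ⇒ ∉ W
candidate 3: n = (0, -1, 1, 1) → π⊥ ≈ (+1.41421, -1.00000); max(|x|,|y|,|x±y|/√2) = 1.70711 > 1.5 ⇒ ∉ W
candidate 4: n = (0, -1, -1, 1) → π⊥ ≈ (+1.41421, +1.00000); max(|x|,|y|,|x±y|/√2) = 1.70711 > 1.5 ⇒ ∉ W
candidate 5: n = (1, 0, 0, -1) → π⊥ ≈ (+0.29289, -0.70711); max(|x|,|y|,|x±y|/√2) = 0.70711 ≤ 1.5 ⇒ ∈ W
candidate 6: n = (0, 0, -1, 1) → π⊥ ≈ (+0.70711, +1.70711); max(|x|,|y|,|x±y|/√2) = 1.70711 > 1.5 ⇒ ∉ W
candidate 7: n = (-1, -1, 0, 1) → π⊥ ≈ (+0.41421, +0.00000); max(|x|,|y|,|x±y|/√2) = 0.41421 ≤ 1.5 ⇒ ∈ W
candidate 8: n = (1, 0, -1, 0) → π⊥ ≈ (+1.00000, +1.00000); max(|x|,|y|,|x±y|/√2) = 1.41421 ≤ 1.5 ⇒ ∈ W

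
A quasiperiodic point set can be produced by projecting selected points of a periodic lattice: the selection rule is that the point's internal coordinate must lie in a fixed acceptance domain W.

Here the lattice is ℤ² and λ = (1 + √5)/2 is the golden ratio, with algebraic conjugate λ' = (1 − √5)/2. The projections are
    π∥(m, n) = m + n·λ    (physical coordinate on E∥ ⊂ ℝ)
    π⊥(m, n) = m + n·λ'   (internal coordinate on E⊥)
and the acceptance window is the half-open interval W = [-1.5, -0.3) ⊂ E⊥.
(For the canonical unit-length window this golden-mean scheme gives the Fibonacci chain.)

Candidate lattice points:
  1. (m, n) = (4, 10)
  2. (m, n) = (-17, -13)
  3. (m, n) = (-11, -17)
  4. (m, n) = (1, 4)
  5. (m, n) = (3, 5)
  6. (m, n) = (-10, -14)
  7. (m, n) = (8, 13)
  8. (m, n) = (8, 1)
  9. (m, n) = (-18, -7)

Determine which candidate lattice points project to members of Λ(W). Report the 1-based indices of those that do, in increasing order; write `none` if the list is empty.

Numerically λ ≈ 1.618034 and λ' = −1/λ ≈ -0.618034.
candidate 1: (m,n)=(4,10) → π∥ = 4+10·λ ≈ 20.180340, π⊥ = 4+10·λ' ≈ -2.180340 ∉ [-1.5, -0.3) ⇒ out
candidate 2: (m,n)=(-17,-13) → π∥ = -17-13·λ ≈ -38.034442, π⊥ = -17-13·λ' ≈ -8.965558 ∉ [-1.5, -0.3) ⇒ out
candidate 3: (m,n)=(-11,-17) → π∥ = -11-17·λ ≈ -38.506578, π⊥ = -11-17·λ' ≈ -0.493422 ∈ [-1.5, -0.3) ⇒ IN Λ
candidate 4: (m,n)=(1,4) → π∥ = 1+4·λ ≈ 7.472136, π⊥ = 1+4·λ' ≈ -1.472136 ∈ [-1.5, -0.3) ⇒ IN Λ
candidate 5: (m,n)=(3,5) → π∥ = 3+5·λ ≈ 11.090170, π⊥ = 3+5·λ' ≈ -0.090170 ∉ [-1.5, -0.3) ⇒ out
candidate 6: (m,n)=(-10,-14) → π∥ = -10-14·λ ≈ -32.652476, π⊥ = -10-14·λ' ≈ -1.347524 ∈ [-1.5, -0.3) ⇒ IN Λ
candidate 7: (m,n)=(8,13) → π∥ = 8+13·λ ≈ 29.034442, π⊥ = 8+13·λ' ≈ -0.034442 ∉ [-1.5, -0.3) ⇒ out
candidate 8: (m,n)=(8,1) → π∥ = 8+1·λ ≈ 9.618034, π⊥ = 8+1·λ' ≈ 7.381966 ∉ [-1.5, -0.3) ⇒ out
candidate 9: (m,n)=(-18,-7) → π∥ = -18-7·λ ≈ -29.326238, π⊥ = -18-7·λ' ≈ -13.673762 ∉ [-1.5, -0.3) ⇒ out

3, 4, 6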